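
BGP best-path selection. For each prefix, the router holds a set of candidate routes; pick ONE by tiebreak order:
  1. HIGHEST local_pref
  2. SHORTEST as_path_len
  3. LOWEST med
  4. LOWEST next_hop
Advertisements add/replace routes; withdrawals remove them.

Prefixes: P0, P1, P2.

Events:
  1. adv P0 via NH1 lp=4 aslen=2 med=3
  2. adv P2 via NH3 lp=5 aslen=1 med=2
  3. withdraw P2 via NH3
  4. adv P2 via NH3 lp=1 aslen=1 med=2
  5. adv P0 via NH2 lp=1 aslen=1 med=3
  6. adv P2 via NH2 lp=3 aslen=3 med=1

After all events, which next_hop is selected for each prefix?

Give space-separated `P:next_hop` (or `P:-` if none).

Answer: P0:NH1 P1:- P2:NH2

Derivation:
Op 1: best P0=NH1 P1=- P2=-
Op 2: best P0=NH1 P1=- P2=NH3
Op 3: best P0=NH1 P1=- P2=-
Op 4: best P0=NH1 P1=- P2=NH3
Op 5: best P0=NH1 P1=- P2=NH3
Op 6: best P0=NH1 P1=- P2=NH2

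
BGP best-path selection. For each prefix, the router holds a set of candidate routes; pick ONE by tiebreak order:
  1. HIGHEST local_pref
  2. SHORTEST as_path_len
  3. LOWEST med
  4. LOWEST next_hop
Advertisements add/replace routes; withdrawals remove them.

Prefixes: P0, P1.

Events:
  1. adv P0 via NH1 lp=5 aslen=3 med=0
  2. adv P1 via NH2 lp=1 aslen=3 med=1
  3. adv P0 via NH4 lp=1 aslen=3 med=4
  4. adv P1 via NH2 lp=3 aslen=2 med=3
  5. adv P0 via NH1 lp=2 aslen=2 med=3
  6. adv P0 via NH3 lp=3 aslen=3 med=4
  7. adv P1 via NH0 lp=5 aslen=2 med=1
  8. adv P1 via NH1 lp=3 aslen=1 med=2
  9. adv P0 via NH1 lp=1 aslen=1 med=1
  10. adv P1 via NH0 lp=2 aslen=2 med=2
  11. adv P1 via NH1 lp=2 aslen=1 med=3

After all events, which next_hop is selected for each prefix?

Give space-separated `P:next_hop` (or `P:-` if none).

Op 1: best P0=NH1 P1=-
Op 2: best P0=NH1 P1=NH2
Op 3: best P0=NH1 P1=NH2
Op 4: best P0=NH1 P1=NH2
Op 5: best P0=NH1 P1=NH2
Op 6: best P0=NH3 P1=NH2
Op 7: best P0=NH3 P1=NH0
Op 8: best P0=NH3 P1=NH0
Op 9: best P0=NH3 P1=NH0
Op 10: best P0=NH3 P1=NH1
Op 11: best P0=NH3 P1=NH2

Answer: P0:NH3 P1:NH2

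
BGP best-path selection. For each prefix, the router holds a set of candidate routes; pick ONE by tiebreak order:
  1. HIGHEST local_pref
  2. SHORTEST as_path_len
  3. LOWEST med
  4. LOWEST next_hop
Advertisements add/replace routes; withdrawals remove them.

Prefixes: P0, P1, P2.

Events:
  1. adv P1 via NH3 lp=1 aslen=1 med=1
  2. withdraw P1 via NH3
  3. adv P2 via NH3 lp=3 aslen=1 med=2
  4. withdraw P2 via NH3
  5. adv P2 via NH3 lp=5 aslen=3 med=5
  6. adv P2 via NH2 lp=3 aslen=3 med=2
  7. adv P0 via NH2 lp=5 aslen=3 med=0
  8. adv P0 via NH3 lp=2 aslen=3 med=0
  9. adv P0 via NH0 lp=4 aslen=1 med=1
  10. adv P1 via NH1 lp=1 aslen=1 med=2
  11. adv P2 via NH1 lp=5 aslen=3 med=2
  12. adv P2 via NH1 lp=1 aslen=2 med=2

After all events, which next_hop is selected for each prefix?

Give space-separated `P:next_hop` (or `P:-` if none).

Op 1: best P0=- P1=NH3 P2=-
Op 2: best P0=- P1=- P2=-
Op 3: best P0=- P1=- P2=NH3
Op 4: best P0=- P1=- P2=-
Op 5: best P0=- P1=- P2=NH3
Op 6: best P0=- P1=- P2=NH3
Op 7: best P0=NH2 P1=- P2=NH3
Op 8: best P0=NH2 P1=- P2=NH3
Op 9: best P0=NH2 P1=- P2=NH3
Op 10: best P0=NH2 P1=NH1 P2=NH3
Op 11: best P0=NH2 P1=NH1 P2=NH1
Op 12: best P0=NH2 P1=NH1 P2=NH3

Answer: P0:NH2 P1:NH1 P2:NH3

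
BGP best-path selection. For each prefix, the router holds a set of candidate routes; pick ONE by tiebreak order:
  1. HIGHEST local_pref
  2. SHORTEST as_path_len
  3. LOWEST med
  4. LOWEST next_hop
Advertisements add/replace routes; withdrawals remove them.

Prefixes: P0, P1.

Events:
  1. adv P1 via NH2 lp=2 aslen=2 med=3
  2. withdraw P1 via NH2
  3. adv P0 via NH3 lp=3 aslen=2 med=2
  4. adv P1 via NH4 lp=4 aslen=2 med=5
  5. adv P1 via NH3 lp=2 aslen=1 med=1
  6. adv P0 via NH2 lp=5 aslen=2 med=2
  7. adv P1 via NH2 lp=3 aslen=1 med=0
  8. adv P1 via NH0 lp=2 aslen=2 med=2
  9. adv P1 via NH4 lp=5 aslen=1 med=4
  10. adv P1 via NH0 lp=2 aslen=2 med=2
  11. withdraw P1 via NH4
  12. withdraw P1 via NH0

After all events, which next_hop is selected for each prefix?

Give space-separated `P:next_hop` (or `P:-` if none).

Answer: P0:NH2 P1:NH2

Derivation:
Op 1: best P0=- P1=NH2
Op 2: best P0=- P1=-
Op 3: best P0=NH3 P1=-
Op 4: best P0=NH3 P1=NH4
Op 5: best P0=NH3 P1=NH4
Op 6: best P0=NH2 P1=NH4
Op 7: best P0=NH2 P1=NH4
Op 8: best P0=NH2 P1=NH4
Op 9: best P0=NH2 P1=NH4
Op 10: best P0=NH2 P1=NH4
Op 11: best P0=NH2 P1=NH2
Op 12: best P0=NH2 P1=NH2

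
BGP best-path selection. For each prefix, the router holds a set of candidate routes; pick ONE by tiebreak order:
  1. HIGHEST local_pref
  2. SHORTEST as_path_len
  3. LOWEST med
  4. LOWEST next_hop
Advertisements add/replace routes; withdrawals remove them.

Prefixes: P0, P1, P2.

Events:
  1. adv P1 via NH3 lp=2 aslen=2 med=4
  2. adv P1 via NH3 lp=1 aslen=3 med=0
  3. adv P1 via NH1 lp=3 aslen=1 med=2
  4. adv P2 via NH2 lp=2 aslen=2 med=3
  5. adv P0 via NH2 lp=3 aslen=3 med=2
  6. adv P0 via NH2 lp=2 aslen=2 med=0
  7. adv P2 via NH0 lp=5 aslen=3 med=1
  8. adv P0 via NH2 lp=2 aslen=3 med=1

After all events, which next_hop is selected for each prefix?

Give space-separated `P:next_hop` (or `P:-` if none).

Op 1: best P0=- P1=NH3 P2=-
Op 2: best P0=- P1=NH3 P2=-
Op 3: best P0=- P1=NH1 P2=-
Op 4: best P0=- P1=NH1 P2=NH2
Op 5: best P0=NH2 P1=NH1 P2=NH2
Op 6: best P0=NH2 P1=NH1 P2=NH2
Op 7: best P0=NH2 P1=NH1 P2=NH0
Op 8: best P0=NH2 P1=NH1 P2=NH0

Answer: P0:NH2 P1:NH1 P2:NH0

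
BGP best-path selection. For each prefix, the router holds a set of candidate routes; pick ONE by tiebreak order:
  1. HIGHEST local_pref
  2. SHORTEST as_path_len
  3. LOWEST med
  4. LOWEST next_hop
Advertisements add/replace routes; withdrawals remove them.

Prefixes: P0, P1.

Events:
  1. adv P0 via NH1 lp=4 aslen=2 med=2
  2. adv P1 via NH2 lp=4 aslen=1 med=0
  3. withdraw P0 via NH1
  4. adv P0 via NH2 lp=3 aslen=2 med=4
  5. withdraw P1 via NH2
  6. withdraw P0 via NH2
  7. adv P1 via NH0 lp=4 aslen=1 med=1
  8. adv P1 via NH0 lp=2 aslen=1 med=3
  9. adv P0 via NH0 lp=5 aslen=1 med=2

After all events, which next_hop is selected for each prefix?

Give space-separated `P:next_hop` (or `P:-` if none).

Answer: P0:NH0 P1:NH0

Derivation:
Op 1: best P0=NH1 P1=-
Op 2: best P0=NH1 P1=NH2
Op 3: best P0=- P1=NH2
Op 4: best P0=NH2 P1=NH2
Op 5: best P0=NH2 P1=-
Op 6: best P0=- P1=-
Op 7: best P0=- P1=NH0
Op 8: best P0=- P1=NH0
Op 9: best P0=NH0 P1=NH0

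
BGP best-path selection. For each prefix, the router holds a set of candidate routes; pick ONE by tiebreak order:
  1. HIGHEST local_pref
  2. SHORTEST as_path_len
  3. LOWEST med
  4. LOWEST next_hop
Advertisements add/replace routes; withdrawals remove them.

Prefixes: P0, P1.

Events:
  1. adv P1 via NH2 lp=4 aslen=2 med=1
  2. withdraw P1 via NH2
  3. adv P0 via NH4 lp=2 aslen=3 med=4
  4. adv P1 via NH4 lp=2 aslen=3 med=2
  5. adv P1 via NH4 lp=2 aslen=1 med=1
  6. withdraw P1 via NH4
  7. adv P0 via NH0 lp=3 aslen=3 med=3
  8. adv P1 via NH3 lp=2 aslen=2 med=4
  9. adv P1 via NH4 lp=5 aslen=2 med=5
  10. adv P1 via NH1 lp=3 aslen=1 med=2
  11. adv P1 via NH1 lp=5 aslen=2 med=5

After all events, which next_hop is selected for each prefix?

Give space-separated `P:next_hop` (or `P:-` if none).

Op 1: best P0=- P1=NH2
Op 2: best P0=- P1=-
Op 3: best P0=NH4 P1=-
Op 4: best P0=NH4 P1=NH4
Op 5: best P0=NH4 P1=NH4
Op 6: best P0=NH4 P1=-
Op 7: best P0=NH0 P1=-
Op 8: best P0=NH0 P1=NH3
Op 9: best P0=NH0 P1=NH4
Op 10: best P0=NH0 P1=NH4
Op 11: best P0=NH0 P1=NH1

Answer: P0:NH0 P1:NH1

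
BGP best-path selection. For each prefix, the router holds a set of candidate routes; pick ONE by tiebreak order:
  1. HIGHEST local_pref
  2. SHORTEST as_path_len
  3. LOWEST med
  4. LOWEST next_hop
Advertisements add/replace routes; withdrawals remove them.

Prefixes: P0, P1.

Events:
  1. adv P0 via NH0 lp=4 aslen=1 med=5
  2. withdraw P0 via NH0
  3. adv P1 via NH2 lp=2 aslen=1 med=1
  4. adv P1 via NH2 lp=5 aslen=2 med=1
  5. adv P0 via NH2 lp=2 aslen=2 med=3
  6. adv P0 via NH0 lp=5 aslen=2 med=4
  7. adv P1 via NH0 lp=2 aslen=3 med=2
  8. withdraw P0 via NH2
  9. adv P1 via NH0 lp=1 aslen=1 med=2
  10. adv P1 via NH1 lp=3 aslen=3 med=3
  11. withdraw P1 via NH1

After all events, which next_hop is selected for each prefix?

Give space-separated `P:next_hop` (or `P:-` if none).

Answer: P0:NH0 P1:NH2

Derivation:
Op 1: best P0=NH0 P1=-
Op 2: best P0=- P1=-
Op 3: best P0=- P1=NH2
Op 4: best P0=- P1=NH2
Op 5: best P0=NH2 P1=NH2
Op 6: best P0=NH0 P1=NH2
Op 7: best P0=NH0 P1=NH2
Op 8: best P0=NH0 P1=NH2
Op 9: best P0=NH0 P1=NH2
Op 10: best P0=NH0 P1=NH2
Op 11: best P0=NH0 P1=NH2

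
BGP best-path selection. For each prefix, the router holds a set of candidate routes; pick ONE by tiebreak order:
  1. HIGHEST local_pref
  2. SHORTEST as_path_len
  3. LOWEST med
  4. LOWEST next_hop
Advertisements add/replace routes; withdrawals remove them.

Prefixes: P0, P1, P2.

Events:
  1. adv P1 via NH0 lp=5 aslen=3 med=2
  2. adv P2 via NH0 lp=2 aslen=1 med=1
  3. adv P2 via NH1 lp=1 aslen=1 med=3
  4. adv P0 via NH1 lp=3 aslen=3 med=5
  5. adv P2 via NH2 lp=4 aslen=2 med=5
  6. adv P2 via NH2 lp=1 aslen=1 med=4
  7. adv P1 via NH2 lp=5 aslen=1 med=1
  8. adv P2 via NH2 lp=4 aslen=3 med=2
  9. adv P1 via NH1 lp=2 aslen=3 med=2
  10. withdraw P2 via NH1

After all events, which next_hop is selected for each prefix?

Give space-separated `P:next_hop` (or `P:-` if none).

Op 1: best P0=- P1=NH0 P2=-
Op 2: best P0=- P1=NH0 P2=NH0
Op 3: best P0=- P1=NH0 P2=NH0
Op 4: best P0=NH1 P1=NH0 P2=NH0
Op 5: best P0=NH1 P1=NH0 P2=NH2
Op 6: best P0=NH1 P1=NH0 P2=NH0
Op 7: best P0=NH1 P1=NH2 P2=NH0
Op 8: best P0=NH1 P1=NH2 P2=NH2
Op 9: best P0=NH1 P1=NH2 P2=NH2
Op 10: best P0=NH1 P1=NH2 P2=NH2

Answer: P0:NH1 P1:NH2 P2:NH2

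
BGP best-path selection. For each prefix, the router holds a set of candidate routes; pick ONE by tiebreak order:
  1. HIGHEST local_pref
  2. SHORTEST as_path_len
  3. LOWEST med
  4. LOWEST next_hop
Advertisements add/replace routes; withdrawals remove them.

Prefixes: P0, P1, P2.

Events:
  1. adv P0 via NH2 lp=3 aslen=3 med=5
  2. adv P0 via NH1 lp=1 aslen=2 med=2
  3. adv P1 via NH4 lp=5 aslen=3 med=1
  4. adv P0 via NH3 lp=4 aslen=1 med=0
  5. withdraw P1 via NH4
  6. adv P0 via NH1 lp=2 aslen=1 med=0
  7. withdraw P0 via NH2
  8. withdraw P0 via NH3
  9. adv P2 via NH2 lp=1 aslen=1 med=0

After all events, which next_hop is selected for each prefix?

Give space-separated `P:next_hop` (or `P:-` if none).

Answer: P0:NH1 P1:- P2:NH2

Derivation:
Op 1: best P0=NH2 P1=- P2=-
Op 2: best P0=NH2 P1=- P2=-
Op 3: best P0=NH2 P1=NH4 P2=-
Op 4: best P0=NH3 P1=NH4 P2=-
Op 5: best P0=NH3 P1=- P2=-
Op 6: best P0=NH3 P1=- P2=-
Op 7: best P0=NH3 P1=- P2=-
Op 8: best P0=NH1 P1=- P2=-
Op 9: best P0=NH1 P1=- P2=NH2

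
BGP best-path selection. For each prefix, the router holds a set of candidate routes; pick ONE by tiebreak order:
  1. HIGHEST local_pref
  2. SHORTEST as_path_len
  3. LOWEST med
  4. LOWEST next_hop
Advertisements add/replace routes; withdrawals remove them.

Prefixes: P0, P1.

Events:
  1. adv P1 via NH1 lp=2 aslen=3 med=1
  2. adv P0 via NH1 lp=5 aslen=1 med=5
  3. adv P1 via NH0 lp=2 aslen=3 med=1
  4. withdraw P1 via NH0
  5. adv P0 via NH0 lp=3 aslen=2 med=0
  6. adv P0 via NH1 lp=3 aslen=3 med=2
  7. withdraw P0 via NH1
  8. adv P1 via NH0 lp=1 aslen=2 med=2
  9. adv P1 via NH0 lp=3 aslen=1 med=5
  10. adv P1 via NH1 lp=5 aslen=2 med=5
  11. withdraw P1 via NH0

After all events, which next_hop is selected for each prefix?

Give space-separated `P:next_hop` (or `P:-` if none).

Op 1: best P0=- P1=NH1
Op 2: best P0=NH1 P1=NH1
Op 3: best P0=NH1 P1=NH0
Op 4: best P0=NH1 P1=NH1
Op 5: best P0=NH1 P1=NH1
Op 6: best P0=NH0 P1=NH1
Op 7: best P0=NH0 P1=NH1
Op 8: best P0=NH0 P1=NH1
Op 9: best P0=NH0 P1=NH0
Op 10: best P0=NH0 P1=NH1
Op 11: best P0=NH0 P1=NH1

Answer: P0:NH0 P1:NH1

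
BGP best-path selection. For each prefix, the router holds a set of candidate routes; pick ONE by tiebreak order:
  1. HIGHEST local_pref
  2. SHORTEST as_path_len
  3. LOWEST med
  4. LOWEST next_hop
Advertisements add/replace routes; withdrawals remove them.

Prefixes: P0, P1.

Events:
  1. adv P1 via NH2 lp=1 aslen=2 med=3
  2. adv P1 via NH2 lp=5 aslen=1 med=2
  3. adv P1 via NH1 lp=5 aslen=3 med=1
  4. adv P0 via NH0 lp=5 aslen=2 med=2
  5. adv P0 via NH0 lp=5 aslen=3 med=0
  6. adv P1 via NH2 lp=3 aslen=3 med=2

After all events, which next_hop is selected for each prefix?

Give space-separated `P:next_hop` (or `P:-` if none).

Answer: P0:NH0 P1:NH1

Derivation:
Op 1: best P0=- P1=NH2
Op 2: best P0=- P1=NH2
Op 3: best P0=- P1=NH2
Op 4: best P0=NH0 P1=NH2
Op 5: best P0=NH0 P1=NH2
Op 6: best P0=NH0 P1=NH1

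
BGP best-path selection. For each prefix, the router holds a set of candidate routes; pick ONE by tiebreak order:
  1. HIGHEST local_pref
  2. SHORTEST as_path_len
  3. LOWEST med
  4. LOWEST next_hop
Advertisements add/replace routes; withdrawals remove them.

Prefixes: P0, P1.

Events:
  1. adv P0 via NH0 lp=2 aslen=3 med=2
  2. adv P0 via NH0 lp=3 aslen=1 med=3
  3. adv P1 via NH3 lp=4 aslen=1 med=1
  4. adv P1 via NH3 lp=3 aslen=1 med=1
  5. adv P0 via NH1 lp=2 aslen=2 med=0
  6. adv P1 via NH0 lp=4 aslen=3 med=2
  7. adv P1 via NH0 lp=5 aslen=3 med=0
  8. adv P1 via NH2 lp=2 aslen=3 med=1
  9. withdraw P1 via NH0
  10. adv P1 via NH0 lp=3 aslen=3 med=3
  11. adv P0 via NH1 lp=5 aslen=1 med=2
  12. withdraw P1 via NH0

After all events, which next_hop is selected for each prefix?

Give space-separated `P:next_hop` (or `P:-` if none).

Op 1: best P0=NH0 P1=-
Op 2: best P0=NH0 P1=-
Op 3: best P0=NH0 P1=NH3
Op 4: best P0=NH0 P1=NH3
Op 5: best P0=NH0 P1=NH3
Op 6: best P0=NH0 P1=NH0
Op 7: best P0=NH0 P1=NH0
Op 8: best P0=NH0 P1=NH0
Op 9: best P0=NH0 P1=NH3
Op 10: best P0=NH0 P1=NH3
Op 11: best P0=NH1 P1=NH3
Op 12: best P0=NH1 P1=NH3

Answer: P0:NH1 P1:NH3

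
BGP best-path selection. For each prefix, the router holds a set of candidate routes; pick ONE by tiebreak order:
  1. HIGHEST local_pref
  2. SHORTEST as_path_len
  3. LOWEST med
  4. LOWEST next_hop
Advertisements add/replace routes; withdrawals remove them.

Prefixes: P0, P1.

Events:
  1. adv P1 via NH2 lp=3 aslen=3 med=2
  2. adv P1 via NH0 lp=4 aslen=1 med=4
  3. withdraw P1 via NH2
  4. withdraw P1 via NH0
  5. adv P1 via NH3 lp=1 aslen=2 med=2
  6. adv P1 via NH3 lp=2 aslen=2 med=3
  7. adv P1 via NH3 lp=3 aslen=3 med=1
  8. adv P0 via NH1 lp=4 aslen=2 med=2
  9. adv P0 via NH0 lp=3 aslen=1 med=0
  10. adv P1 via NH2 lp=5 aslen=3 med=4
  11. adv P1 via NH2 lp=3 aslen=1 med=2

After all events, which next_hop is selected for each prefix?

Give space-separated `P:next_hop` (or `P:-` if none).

Answer: P0:NH1 P1:NH2

Derivation:
Op 1: best P0=- P1=NH2
Op 2: best P0=- P1=NH0
Op 3: best P0=- P1=NH0
Op 4: best P0=- P1=-
Op 5: best P0=- P1=NH3
Op 6: best P0=- P1=NH3
Op 7: best P0=- P1=NH3
Op 8: best P0=NH1 P1=NH3
Op 9: best P0=NH1 P1=NH3
Op 10: best P0=NH1 P1=NH2
Op 11: best P0=NH1 P1=NH2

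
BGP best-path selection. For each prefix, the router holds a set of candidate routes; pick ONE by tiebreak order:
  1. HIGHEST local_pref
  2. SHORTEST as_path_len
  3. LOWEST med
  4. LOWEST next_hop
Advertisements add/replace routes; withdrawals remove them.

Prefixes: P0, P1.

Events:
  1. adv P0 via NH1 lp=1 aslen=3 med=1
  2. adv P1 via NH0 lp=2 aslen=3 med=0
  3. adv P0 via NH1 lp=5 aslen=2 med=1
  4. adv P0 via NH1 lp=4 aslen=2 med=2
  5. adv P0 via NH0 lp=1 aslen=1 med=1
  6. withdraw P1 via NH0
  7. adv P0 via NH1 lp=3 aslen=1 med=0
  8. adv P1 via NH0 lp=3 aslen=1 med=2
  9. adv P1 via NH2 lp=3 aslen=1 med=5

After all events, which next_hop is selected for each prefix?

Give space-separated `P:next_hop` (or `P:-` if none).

Op 1: best P0=NH1 P1=-
Op 2: best P0=NH1 P1=NH0
Op 3: best P0=NH1 P1=NH0
Op 4: best P0=NH1 P1=NH0
Op 5: best P0=NH1 P1=NH0
Op 6: best P0=NH1 P1=-
Op 7: best P0=NH1 P1=-
Op 8: best P0=NH1 P1=NH0
Op 9: best P0=NH1 P1=NH0

Answer: P0:NH1 P1:NH0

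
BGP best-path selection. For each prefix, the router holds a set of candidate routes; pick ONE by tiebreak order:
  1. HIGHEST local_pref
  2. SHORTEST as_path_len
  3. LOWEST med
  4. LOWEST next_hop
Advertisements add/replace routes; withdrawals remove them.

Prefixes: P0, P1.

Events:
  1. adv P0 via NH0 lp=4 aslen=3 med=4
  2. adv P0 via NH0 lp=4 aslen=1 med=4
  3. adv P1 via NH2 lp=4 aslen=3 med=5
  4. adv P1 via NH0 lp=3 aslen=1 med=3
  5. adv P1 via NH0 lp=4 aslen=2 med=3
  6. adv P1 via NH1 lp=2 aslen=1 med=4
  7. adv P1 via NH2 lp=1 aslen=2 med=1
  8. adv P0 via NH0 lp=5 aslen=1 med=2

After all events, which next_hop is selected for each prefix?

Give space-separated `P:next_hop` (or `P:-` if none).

Answer: P0:NH0 P1:NH0

Derivation:
Op 1: best P0=NH0 P1=-
Op 2: best P0=NH0 P1=-
Op 3: best P0=NH0 P1=NH2
Op 4: best P0=NH0 P1=NH2
Op 5: best P0=NH0 P1=NH0
Op 6: best P0=NH0 P1=NH0
Op 7: best P0=NH0 P1=NH0
Op 8: best P0=NH0 P1=NH0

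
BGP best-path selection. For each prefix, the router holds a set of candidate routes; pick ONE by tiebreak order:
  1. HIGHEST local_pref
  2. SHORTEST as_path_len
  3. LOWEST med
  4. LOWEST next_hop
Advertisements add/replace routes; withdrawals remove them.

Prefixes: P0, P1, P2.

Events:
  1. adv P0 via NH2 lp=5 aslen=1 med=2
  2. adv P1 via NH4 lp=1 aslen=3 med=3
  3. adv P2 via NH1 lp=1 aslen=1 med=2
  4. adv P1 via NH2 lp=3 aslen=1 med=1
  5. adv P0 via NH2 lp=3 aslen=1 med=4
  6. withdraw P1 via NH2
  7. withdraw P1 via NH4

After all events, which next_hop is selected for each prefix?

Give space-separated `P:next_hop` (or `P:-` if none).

Answer: P0:NH2 P1:- P2:NH1

Derivation:
Op 1: best P0=NH2 P1=- P2=-
Op 2: best P0=NH2 P1=NH4 P2=-
Op 3: best P0=NH2 P1=NH4 P2=NH1
Op 4: best P0=NH2 P1=NH2 P2=NH1
Op 5: best P0=NH2 P1=NH2 P2=NH1
Op 6: best P0=NH2 P1=NH4 P2=NH1
Op 7: best P0=NH2 P1=- P2=NH1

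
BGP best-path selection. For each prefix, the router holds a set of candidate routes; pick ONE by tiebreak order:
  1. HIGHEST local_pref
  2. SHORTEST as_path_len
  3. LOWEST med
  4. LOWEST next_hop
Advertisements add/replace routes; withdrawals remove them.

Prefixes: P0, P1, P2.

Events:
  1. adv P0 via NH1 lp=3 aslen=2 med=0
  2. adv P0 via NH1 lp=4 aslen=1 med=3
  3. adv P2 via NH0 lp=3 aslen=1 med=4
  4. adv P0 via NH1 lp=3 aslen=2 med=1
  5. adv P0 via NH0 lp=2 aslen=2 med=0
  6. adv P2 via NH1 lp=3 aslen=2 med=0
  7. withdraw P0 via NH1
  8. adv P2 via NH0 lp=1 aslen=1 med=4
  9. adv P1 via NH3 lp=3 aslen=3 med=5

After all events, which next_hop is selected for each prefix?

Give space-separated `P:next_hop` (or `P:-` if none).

Op 1: best P0=NH1 P1=- P2=-
Op 2: best P0=NH1 P1=- P2=-
Op 3: best P0=NH1 P1=- P2=NH0
Op 4: best P0=NH1 P1=- P2=NH0
Op 5: best P0=NH1 P1=- P2=NH0
Op 6: best P0=NH1 P1=- P2=NH0
Op 7: best P0=NH0 P1=- P2=NH0
Op 8: best P0=NH0 P1=- P2=NH1
Op 9: best P0=NH0 P1=NH3 P2=NH1

Answer: P0:NH0 P1:NH3 P2:NH1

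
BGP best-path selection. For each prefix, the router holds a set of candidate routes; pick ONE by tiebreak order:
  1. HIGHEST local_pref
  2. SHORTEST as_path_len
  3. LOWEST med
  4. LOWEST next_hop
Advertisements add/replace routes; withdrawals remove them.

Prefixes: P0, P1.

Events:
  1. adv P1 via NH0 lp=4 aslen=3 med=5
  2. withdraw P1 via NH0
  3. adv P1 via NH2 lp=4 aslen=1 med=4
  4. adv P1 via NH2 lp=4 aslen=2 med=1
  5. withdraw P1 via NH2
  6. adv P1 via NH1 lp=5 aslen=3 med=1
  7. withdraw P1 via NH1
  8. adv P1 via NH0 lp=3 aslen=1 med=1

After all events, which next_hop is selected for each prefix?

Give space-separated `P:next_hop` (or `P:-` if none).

Op 1: best P0=- P1=NH0
Op 2: best P0=- P1=-
Op 3: best P0=- P1=NH2
Op 4: best P0=- P1=NH2
Op 5: best P0=- P1=-
Op 6: best P0=- P1=NH1
Op 7: best P0=- P1=-
Op 8: best P0=- P1=NH0

Answer: P0:- P1:NH0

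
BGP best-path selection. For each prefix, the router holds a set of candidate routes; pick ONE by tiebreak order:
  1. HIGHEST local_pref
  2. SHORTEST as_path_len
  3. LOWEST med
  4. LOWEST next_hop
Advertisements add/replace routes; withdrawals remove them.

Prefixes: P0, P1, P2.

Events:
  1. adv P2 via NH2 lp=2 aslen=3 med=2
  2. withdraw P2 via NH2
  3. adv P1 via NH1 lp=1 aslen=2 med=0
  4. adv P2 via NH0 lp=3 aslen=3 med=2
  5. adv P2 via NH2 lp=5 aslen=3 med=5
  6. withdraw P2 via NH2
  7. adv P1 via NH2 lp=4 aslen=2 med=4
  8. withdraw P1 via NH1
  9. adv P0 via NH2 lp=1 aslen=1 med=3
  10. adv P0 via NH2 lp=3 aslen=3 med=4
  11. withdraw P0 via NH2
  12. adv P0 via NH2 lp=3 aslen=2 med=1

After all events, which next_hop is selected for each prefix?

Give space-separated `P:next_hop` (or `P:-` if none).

Op 1: best P0=- P1=- P2=NH2
Op 2: best P0=- P1=- P2=-
Op 3: best P0=- P1=NH1 P2=-
Op 4: best P0=- P1=NH1 P2=NH0
Op 5: best P0=- P1=NH1 P2=NH2
Op 6: best P0=- P1=NH1 P2=NH0
Op 7: best P0=- P1=NH2 P2=NH0
Op 8: best P0=- P1=NH2 P2=NH0
Op 9: best P0=NH2 P1=NH2 P2=NH0
Op 10: best P0=NH2 P1=NH2 P2=NH0
Op 11: best P0=- P1=NH2 P2=NH0
Op 12: best P0=NH2 P1=NH2 P2=NH0

Answer: P0:NH2 P1:NH2 P2:NH0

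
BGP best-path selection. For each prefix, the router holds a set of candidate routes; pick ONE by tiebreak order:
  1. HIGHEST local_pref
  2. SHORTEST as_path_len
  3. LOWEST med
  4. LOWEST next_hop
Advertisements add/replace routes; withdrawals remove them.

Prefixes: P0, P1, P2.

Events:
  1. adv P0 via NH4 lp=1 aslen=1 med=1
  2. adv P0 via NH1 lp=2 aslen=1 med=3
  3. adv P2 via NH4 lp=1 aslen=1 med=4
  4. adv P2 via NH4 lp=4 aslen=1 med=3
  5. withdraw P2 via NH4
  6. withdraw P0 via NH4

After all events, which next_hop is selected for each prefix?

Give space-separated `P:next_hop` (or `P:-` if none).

Answer: P0:NH1 P1:- P2:-

Derivation:
Op 1: best P0=NH4 P1=- P2=-
Op 2: best P0=NH1 P1=- P2=-
Op 3: best P0=NH1 P1=- P2=NH4
Op 4: best P0=NH1 P1=- P2=NH4
Op 5: best P0=NH1 P1=- P2=-
Op 6: best P0=NH1 P1=- P2=-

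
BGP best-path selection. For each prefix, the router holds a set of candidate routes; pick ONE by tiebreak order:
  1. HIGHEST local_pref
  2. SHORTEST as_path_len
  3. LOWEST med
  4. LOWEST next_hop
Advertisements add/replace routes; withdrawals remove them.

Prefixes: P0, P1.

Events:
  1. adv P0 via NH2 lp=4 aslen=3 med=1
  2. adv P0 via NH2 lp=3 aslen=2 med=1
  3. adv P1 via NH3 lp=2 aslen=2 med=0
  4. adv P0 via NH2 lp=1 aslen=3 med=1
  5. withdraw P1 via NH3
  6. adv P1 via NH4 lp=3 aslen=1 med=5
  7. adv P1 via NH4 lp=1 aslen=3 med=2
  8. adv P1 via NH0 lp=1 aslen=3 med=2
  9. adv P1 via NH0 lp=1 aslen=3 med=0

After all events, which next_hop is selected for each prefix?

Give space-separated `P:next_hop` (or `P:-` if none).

Op 1: best P0=NH2 P1=-
Op 2: best P0=NH2 P1=-
Op 3: best P0=NH2 P1=NH3
Op 4: best P0=NH2 P1=NH3
Op 5: best P0=NH2 P1=-
Op 6: best P0=NH2 P1=NH4
Op 7: best P0=NH2 P1=NH4
Op 8: best P0=NH2 P1=NH0
Op 9: best P0=NH2 P1=NH0

Answer: P0:NH2 P1:NH0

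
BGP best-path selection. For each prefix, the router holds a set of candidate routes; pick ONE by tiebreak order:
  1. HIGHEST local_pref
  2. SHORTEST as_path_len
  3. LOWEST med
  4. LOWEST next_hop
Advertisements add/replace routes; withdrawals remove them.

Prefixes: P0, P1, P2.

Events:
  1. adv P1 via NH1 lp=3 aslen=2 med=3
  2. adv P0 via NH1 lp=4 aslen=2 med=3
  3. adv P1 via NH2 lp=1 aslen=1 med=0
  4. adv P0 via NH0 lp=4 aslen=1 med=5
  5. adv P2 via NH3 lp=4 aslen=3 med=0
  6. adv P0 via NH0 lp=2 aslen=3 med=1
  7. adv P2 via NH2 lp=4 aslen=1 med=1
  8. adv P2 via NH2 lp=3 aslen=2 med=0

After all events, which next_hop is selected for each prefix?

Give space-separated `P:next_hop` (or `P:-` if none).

Answer: P0:NH1 P1:NH1 P2:NH3

Derivation:
Op 1: best P0=- P1=NH1 P2=-
Op 2: best P0=NH1 P1=NH1 P2=-
Op 3: best P0=NH1 P1=NH1 P2=-
Op 4: best P0=NH0 P1=NH1 P2=-
Op 5: best P0=NH0 P1=NH1 P2=NH3
Op 6: best P0=NH1 P1=NH1 P2=NH3
Op 7: best P0=NH1 P1=NH1 P2=NH2
Op 8: best P0=NH1 P1=NH1 P2=NH3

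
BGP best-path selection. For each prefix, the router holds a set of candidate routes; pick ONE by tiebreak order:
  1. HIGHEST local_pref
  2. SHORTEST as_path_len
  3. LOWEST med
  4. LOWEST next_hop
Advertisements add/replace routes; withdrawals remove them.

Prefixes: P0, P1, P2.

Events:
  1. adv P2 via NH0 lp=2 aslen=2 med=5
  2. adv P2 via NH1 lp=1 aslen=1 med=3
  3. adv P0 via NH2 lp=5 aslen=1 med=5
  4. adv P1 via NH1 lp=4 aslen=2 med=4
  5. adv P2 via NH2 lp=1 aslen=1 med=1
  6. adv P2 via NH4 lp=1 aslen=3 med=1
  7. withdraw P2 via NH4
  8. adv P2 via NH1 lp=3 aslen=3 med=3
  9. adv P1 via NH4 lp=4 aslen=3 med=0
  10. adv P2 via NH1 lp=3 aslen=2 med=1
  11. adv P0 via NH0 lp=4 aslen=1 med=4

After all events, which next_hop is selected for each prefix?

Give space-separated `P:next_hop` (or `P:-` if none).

Answer: P0:NH2 P1:NH1 P2:NH1

Derivation:
Op 1: best P0=- P1=- P2=NH0
Op 2: best P0=- P1=- P2=NH0
Op 3: best P0=NH2 P1=- P2=NH0
Op 4: best P0=NH2 P1=NH1 P2=NH0
Op 5: best P0=NH2 P1=NH1 P2=NH0
Op 6: best P0=NH2 P1=NH1 P2=NH0
Op 7: best P0=NH2 P1=NH1 P2=NH0
Op 8: best P0=NH2 P1=NH1 P2=NH1
Op 9: best P0=NH2 P1=NH1 P2=NH1
Op 10: best P0=NH2 P1=NH1 P2=NH1
Op 11: best P0=NH2 P1=NH1 P2=NH1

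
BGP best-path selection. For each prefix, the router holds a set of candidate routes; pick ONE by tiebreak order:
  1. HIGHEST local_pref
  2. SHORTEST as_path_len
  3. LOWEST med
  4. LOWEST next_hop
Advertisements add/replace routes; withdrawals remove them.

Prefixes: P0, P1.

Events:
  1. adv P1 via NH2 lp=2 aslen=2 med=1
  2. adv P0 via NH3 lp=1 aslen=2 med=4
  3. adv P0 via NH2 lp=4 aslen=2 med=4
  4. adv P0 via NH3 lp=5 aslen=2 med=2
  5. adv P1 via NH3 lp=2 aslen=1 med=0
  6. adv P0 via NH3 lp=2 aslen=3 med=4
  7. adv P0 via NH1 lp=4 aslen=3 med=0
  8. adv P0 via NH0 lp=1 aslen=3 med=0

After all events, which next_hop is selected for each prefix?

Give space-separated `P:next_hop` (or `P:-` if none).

Op 1: best P0=- P1=NH2
Op 2: best P0=NH3 P1=NH2
Op 3: best P0=NH2 P1=NH2
Op 4: best P0=NH3 P1=NH2
Op 5: best P0=NH3 P1=NH3
Op 6: best P0=NH2 P1=NH3
Op 7: best P0=NH2 P1=NH3
Op 8: best P0=NH2 P1=NH3

Answer: P0:NH2 P1:NH3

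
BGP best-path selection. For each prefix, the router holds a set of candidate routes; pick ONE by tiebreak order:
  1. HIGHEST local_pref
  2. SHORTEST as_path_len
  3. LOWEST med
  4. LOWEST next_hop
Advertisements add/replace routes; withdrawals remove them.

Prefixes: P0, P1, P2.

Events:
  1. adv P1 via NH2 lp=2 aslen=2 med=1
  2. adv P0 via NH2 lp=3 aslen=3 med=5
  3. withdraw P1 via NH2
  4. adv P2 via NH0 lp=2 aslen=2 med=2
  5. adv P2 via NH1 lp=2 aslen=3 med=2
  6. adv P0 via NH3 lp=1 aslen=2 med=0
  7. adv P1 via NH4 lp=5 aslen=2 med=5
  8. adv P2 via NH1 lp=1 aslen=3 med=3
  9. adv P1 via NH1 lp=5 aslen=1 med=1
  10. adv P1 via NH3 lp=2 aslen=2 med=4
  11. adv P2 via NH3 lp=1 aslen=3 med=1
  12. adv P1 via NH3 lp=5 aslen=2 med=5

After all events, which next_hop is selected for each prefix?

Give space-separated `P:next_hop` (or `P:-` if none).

Answer: P0:NH2 P1:NH1 P2:NH0

Derivation:
Op 1: best P0=- P1=NH2 P2=-
Op 2: best P0=NH2 P1=NH2 P2=-
Op 3: best P0=NH2 P1=- P2=-
Op 4: best P0=NH2 P1=- P2=NH0
Op 5: best P0=NH2 P1=- P2=NH0
Op 6: best P0=NH2 P1=- P2=NH0
Op 7: best P0=NH2 P1=NH4 P2=NH0
Op 8: best P0=NH2 P1=NH4 P2=NH0
Op 9: best P0=NH2 P1=NH1 P2=NH0
Op 10: best P0=NH2 P1=NH1 P2=NH0
Op 11: best P0=NH2 P1=NH1 P2=NH0
Op 12: best P0=NH2 P1=NH1 P2=NH0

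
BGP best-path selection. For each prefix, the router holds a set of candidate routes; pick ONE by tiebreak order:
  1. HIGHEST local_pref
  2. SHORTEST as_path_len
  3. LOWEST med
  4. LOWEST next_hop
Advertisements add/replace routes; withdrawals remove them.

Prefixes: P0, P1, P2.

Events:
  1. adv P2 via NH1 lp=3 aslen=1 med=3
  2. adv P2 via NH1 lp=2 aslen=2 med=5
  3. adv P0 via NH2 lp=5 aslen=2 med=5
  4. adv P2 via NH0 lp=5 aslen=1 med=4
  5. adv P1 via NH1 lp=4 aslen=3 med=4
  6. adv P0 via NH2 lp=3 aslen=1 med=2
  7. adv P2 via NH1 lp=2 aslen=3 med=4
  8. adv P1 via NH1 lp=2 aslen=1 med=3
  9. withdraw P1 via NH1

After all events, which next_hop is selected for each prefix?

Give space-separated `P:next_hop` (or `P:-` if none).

Op 1: best P0=- P1=- P2=NH1
Op 2: best P0=- P1=- P2=NH1
Op 3: best P0=NH2 P1=- P2=NH1
Op 4: best P0=NH2 P1=- P2=NH0
Op 5: best P0=NH2 P1=NH1 P2=NH0
Op 6: best P0=NH2 P1=NH1 P2=NH0
Op 7: best P0=NH2 P1=NH1 P2=NH0
Op 8: best P0=NH2 P1=NH1 P2=NH0
Op 9: best P0=NH2 P1=- P2=NH0

Answer: P0:NH2 P1:- P2:NH0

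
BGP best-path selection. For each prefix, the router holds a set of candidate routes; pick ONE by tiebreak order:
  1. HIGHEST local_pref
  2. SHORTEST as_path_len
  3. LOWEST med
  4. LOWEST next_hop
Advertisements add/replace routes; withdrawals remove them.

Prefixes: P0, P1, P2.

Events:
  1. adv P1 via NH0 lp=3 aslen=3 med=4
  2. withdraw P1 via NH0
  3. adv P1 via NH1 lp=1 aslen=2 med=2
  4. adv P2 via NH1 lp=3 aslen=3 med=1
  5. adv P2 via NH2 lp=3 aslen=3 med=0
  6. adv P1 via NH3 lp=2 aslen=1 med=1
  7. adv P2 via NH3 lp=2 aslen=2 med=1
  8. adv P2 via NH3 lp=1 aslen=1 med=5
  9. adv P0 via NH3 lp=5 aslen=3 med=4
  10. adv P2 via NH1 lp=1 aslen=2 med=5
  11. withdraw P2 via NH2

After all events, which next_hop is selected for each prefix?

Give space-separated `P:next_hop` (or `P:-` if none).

Answer: P0:NH3 P1:NH3 P2:NH3

Derivation:
Op 1: best P0=- P1=NH0 P2=-
Op 2: best P0=- P1=- P2=-
Op 3: best P0=- P1=NH1 P2=-
Op 4: best P0=- P1=NH1 P2=NH1
Op 5: best P0=- P1=NH1 P2=NH2
Op 6: best P0=- P1=NH3 P2=NH2
Op 7: best P0=- P1=NH3 P2=NH2
Op 8: best P0=- P1=NH3 P2=NH2
Op 9: best P0=NH3 P1=NH3 P2=NH2
Op 10: best P0=NH3 P1=NH3 P2=NH2
Op 11: best P0=NH3 P1=NH3 P2=NH3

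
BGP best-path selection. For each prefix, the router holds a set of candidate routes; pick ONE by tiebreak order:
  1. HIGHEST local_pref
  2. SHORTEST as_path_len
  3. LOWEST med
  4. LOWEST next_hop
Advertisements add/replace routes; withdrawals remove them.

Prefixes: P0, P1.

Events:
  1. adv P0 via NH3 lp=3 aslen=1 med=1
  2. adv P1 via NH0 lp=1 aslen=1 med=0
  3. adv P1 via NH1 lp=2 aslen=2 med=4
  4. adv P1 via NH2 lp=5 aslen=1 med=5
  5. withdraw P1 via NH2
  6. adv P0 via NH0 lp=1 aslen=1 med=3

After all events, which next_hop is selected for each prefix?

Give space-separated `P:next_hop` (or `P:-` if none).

Answer: P0:NH3 P1:NH1

Derivation:
Op 1: best P0=NH3 P1=-
Op 2: best P0=NH3 P1=NH0
Op 3: best P0=NH3 P1=NH1
Op 4: best P0=NH3 P1=NH2
Op 5: best P0=NH3 P1=NH1
Op 6: best P0=NH3 P1=NH1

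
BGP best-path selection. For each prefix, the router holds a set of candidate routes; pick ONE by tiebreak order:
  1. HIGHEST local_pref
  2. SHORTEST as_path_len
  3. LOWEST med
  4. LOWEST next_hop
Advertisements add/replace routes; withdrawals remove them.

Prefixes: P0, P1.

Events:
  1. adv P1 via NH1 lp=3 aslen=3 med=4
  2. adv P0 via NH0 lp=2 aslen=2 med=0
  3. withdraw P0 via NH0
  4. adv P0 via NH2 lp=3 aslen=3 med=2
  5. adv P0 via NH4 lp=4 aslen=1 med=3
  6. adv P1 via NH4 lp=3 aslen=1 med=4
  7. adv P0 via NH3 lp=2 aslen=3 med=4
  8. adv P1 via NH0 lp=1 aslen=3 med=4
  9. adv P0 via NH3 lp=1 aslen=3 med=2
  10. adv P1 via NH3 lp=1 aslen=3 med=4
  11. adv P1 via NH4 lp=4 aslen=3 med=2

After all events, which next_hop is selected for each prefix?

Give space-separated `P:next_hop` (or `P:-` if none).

Op 1: best P0=- P1=NH1
Op 2: best P0=NH0 P1=NH1
Op 3: best P0=- P1=NH1
Op 4: best P0=NH2 P1=NH1
Op 5: best P0=NH4 P1=NH1
Op 6: best P0=NH4 P1=NH4
Op 7: best P0=NH4 P1=NH4
Op 8: best P0=NH4 P1=NH4
Op 9: best P0=NH4 P1=NH4
Op 10: best P0=NH4 P1=NH4
Op 11: best P0=NH4 P1=NH4

Answer: P0:NH4 P1:NH4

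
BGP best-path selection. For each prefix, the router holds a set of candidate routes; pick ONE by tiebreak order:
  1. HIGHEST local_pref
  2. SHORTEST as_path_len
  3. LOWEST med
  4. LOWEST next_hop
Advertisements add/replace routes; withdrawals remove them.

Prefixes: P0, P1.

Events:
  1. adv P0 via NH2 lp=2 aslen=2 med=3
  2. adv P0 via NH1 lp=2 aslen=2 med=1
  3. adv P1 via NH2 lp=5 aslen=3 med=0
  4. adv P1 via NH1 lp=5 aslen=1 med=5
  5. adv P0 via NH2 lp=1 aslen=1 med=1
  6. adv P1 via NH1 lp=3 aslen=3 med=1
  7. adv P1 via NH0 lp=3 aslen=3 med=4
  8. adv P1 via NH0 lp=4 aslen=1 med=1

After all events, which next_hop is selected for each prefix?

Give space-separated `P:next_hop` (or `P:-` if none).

Answer: P0:NH1 P1:NH2

Derivation:
Op 1: best P0=NH2 P1=-
Op 2: best P0=NH1 P1=-
Op 3: best P0=NH1 P1=NH2
Op 4: best P0=NH1 P1=NH1
Op 5: best P0=NH1 P1=NH1
Op 6: best P0=NH1 P1=NH2
Op 7: best P0=NH1 P1=NH2
Op 8: best P0=NH1 P1=NH2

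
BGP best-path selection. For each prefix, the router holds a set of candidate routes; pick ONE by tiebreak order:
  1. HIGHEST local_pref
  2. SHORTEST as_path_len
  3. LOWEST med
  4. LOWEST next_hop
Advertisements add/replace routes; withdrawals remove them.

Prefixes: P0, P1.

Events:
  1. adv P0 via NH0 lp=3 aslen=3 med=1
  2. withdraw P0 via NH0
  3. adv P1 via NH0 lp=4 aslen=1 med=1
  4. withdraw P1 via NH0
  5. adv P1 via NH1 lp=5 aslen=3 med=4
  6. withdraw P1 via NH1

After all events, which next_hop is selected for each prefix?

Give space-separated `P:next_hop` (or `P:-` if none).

Op 1: best P0=NH0 P1=-
Op 2: best P0=- P1=-
Op 3: best P0=- P1=NH0
Op 4: best P0=- P1=-
Op 5: best P0=- P1=NH1
Op 6: best P0=- P1=-

Answer: P0:- P1:-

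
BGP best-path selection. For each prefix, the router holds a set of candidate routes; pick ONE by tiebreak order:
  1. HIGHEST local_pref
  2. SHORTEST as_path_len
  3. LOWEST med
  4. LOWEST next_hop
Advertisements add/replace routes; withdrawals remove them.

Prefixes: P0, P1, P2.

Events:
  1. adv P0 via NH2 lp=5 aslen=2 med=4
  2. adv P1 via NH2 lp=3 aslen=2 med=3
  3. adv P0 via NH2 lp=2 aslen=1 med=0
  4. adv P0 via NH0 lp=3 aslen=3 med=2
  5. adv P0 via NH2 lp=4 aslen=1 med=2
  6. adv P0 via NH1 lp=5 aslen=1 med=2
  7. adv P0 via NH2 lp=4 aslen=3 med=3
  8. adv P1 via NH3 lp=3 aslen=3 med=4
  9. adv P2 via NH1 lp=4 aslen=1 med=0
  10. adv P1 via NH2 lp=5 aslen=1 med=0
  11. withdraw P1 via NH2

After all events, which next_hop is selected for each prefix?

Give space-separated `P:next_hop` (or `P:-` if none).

Op 1: best P0=NH2 P1=- P2=-
Op 2: best P0=NH2 P1=NH2 P2=-
Op 3: best P0=NH2 P1=NH2 P2=-
Op 4: best P0=NH0 P1=NH2 P2=-
Op 5: best P0=NH2 P1=NH2 P2=-
Op 6: best P0=NH1 P1=NH2 P2=-
Op 7: best P0=NH1 P1=NH2 P2=-
Op 8: best P0=NH1 P1=NH2 P2=-
Op 9: best P0=NH1 P1=NH2 P2=NH1
Op 10: best P0=NH1 P1=NH2 P2=NH1
Op 11: best P0=NH1 P1=NH3 P2=NH1

Answer: P0:NH1 P1:NH3 P2:NH1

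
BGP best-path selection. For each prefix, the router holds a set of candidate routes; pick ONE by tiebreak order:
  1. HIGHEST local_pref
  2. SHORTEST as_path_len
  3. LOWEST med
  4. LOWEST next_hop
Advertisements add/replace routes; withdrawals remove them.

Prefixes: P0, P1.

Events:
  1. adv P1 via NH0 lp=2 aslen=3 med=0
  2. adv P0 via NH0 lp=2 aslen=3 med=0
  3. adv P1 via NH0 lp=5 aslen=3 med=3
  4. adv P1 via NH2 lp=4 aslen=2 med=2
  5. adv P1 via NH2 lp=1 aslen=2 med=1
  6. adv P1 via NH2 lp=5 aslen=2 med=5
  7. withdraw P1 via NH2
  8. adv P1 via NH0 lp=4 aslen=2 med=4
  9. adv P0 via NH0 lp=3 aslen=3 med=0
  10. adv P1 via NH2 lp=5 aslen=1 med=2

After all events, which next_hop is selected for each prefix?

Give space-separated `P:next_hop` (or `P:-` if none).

Answer: P0:NH0 P1:NH2

Derivation:
Op 1: best P0=- P1=NH0
Op 2: best P0=NH0 P1=NH0
Op 3: best P0=NH0 P1=NH0
Op 4: best P0=NH0 P1=NH0
Op 5: best P0=NH0 P1=NH0
Op 6: best P0=NH0 P1=NH2
Op 7: best P0=NH0 P1=NH0
Op 8: best P0=NH0 P1=NH0
Op 9: best P0=NH0 P1=NH0
Op 10: best P0=NH0 P1=NH2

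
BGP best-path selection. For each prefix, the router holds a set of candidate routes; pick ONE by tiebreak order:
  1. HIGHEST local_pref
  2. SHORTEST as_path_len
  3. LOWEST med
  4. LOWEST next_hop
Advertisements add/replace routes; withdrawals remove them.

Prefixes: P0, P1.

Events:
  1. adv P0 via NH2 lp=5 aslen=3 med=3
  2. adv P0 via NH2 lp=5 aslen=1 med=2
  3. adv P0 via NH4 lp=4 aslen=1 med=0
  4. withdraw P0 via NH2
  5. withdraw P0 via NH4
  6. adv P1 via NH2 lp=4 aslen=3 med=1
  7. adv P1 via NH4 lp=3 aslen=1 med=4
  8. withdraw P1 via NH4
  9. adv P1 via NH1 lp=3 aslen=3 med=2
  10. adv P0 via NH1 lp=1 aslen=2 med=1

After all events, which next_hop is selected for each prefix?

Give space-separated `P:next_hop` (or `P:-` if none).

Answer: P0:NH1 P1:NH2

Derivation:
Op 1: best P0=NH2 P1=-
Op 2: best P0=NH2 P1=-
Op 3: best P0=NH2 P1=-
Op 4: best P0=NH4 P1=-
Op 5: best P0=- P1=-
Op 6: best P0=- P1=NH2
Op 7: best P0=- P1=NH2
Op 8: best P0=- P1=NH2
Op 9: best P0=- P1=NH2
Op 10: best P0=NH1 P1=NH2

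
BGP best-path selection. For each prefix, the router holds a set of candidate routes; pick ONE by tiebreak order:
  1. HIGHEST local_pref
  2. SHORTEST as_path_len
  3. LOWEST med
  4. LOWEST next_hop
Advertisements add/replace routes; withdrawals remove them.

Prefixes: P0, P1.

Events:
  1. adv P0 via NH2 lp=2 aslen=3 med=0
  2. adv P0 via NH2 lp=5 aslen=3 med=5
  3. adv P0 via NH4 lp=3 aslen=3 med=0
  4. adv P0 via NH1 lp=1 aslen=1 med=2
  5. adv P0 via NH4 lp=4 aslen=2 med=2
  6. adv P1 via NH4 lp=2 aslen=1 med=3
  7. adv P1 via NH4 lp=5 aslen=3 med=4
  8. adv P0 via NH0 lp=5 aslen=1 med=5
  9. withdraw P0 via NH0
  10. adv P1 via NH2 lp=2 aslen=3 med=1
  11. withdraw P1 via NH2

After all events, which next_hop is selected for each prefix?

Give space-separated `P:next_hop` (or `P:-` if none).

Op 1: best P0=NH2 P1=-
Op 2: best P0=NH2 P1=-
Op 3: best P0=NH2 P1=-
Op 4: best P0=NH2 P1=-
Op 5: best P0=NH2 P1=-
Op 6: best P0=NH2 P1=NH4
Op 7: best P0=NH2 P1=NH4
Op 8: best P0=NH0 P1=NH4
Op 9: best P0=NH2 P1=NH4
Op 10: best P0=NH2 P1=NH4
Op 11: best P0=NH2 P1=NH4

Answer: P0:NH2 P1:NH4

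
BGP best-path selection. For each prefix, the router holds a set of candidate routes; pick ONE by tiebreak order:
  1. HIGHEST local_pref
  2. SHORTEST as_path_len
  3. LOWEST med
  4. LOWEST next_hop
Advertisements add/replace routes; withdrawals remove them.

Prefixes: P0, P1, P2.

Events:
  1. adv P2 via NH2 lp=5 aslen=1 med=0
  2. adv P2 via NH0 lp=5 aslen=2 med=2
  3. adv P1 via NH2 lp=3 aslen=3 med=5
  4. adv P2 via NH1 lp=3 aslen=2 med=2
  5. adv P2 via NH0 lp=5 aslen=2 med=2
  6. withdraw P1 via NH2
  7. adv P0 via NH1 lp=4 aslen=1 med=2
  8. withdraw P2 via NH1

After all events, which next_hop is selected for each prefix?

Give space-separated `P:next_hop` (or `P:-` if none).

Answer: P0:NH1 P1:- P2:NH2

Derivation:
Op 1: best P0=- P1=- P2=NH2
Op 2: best P0=- P1=- P2=NH2
Op 3: best P0=- P1=NH2 P2=NH2
Op 4: best P0=- P1=NH2 P2=NH2
Op 5: best P0=- P1=NH2 P2=NH2
Op 6: best P0=- P1=- P2=NH2
Op 7: best P0=NH1 P1=- P2=NH2
Op 8: best P0=NH1 P1=- P2=NH2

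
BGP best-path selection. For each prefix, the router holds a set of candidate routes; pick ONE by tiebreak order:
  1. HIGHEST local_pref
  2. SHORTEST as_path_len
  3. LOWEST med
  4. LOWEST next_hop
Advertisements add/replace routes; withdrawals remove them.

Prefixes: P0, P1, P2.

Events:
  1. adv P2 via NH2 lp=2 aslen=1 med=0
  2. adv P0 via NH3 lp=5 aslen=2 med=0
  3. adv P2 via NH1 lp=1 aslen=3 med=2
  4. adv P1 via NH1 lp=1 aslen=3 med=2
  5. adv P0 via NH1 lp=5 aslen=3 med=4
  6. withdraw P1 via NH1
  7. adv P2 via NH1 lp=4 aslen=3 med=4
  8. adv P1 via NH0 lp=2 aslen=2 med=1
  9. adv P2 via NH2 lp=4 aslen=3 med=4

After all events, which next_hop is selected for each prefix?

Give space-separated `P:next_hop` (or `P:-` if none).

Answer: P0:NH3 P1:NH0 P2:NH1

Derivation:
Op 1: best P0=- P1=- P2=NH2
Op 2: best P0=NH3 P1=- P2=NH2
Op 3: best P0=NH3 P1=- P2=NH2
Op 4: best P0=NH3 P1=NH1 P2=NH2
Op 5: best P0=NH3 P1=NH1 P2=NH2
Op 6: best P0=NH3 P1=- P2=NH2
Op 7: best P0=NH3 P1=- P2=NH1
Op 8: best P0=NH3 P1=NH0 P2=NH1
Op 9: best P0=NH3 P1=NH0 P2=NH1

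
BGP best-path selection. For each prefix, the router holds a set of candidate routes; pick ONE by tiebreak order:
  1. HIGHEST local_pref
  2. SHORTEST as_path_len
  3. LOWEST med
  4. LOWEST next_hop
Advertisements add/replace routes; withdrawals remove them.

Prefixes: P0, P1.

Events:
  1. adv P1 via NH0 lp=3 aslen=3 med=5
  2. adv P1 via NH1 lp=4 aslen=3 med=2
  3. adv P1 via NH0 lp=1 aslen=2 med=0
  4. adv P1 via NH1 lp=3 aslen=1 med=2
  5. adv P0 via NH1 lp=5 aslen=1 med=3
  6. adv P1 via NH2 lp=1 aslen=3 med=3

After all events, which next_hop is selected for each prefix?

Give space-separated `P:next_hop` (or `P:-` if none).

Answer: P0:NH1 P1:NH1

Derivation:
Op 1: best P0=- P1=NH0
Op 2: best P0=- P1=NH1
Op 3: best P0=- P1=NH1
Op 4: best P0=- P1=NH1
Op 5: best P0=NH1 P1=NH1
Op 6: best P0=NH1 P1=NH1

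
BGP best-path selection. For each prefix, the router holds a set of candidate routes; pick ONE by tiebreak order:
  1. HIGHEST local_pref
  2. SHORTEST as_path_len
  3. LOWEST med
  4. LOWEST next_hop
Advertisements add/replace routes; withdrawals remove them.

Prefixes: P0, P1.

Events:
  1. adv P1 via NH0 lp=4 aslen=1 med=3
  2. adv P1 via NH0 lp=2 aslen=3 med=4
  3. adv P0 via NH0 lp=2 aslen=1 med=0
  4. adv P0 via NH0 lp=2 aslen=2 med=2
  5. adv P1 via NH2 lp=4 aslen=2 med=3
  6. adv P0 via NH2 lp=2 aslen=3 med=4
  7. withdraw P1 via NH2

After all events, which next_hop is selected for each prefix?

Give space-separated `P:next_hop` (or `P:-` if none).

Op 1: best P0=- P1=NH0
Op 2: best P0=- P1=NH0
Op 3: best P0=NH0 P1=NH0
Op 4: best P0=NH0 P1=NH0
Op 5: best P0=NH0 P1=NH2
Op 6: best P0=NH0 P1=NH2
Op 7: best P0=NH0 P1=NH0

Answer: P0:NH0 P1:NH0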